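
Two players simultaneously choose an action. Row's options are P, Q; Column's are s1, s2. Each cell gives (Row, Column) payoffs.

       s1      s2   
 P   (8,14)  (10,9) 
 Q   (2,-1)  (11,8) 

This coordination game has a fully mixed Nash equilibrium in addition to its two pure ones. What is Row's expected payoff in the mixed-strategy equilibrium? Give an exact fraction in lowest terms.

68/7

Column mixes with probability q on s1, chosen so Row is indifferent: 8q + 10(1−q) = 2q + 11(1−q) gives q = 1/7.
Row's expected payoff (from either row, since indifferent) is 8·1/7 + 10·6/7 = 68/7.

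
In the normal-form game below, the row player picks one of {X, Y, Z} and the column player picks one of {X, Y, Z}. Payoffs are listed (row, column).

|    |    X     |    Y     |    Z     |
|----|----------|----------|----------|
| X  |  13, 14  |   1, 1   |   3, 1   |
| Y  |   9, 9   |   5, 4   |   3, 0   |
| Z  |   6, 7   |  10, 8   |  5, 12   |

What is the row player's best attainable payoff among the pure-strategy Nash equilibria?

Both X is a pure NE (the row player: 13 ≥ 9; the column player: 14 ≥ 1). The row player gets 13.
Both Z is a pure NE (the row player: 5 ≥ 3; the column player: 12 ≥ 8). The row player gets 5.
Every other cell has a profitable deviation for at least one player. Highest of {13, 5} is 13.

13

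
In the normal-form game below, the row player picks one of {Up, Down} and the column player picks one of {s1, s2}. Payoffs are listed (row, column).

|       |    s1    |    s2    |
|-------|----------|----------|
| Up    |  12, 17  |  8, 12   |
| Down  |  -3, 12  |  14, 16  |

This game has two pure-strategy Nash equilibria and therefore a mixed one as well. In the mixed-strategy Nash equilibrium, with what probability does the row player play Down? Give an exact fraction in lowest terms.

5/9

The row player's mix p on Up must make the column player indifferent between s1 and s2.
The column player's payoff from s1: 17p + 12(1−p). From s2: 12p + 16(1−p).
Set equal: 5p = 4(1−p) → p = 4/9.
Probability on Down is 1 − 4/9 = 5/9.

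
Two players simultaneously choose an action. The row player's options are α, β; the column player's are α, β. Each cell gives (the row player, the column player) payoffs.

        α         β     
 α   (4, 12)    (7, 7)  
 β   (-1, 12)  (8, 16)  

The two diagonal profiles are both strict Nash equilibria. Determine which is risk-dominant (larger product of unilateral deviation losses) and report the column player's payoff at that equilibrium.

12

At both α: the row player loses 4 − (-1) = 5 by deviating; the column player loses 12 − 7 = 5. Product = 5·5 = 25.
At both β: the row player loses 8 − 7 = 1 by deviating; the column player loses 16 − 12 = 4. Product = 1·4 = 4.
25 > 4, so both α is risk-dominant. The column player's payoff there is 12.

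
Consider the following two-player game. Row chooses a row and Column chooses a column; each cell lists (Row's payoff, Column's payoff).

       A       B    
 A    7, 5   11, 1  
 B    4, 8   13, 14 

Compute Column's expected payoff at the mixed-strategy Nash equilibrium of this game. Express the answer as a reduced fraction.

Row mixes with probability p on A, chosen so Column is indifferent: 5p + 8(1−p) = 1p + 14(1−p) gives p = 3/5.
Column's expected payoff is 5·3/5 + 8·2/5 = 31/5.

31/5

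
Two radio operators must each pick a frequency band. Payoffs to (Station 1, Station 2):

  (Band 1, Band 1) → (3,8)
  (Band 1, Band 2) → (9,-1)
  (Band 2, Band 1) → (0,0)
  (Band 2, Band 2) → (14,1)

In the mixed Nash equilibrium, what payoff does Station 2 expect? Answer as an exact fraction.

Station 1 mixes with probability p on Band 1, chosen so Station 2 is indifferent: 8p + 0(1−p) = (-1)p + 1(1−p) gives p = 1/10.
Station 2's expected payoff is 8·1/10 + 0·9/10 = 4/5.

4/5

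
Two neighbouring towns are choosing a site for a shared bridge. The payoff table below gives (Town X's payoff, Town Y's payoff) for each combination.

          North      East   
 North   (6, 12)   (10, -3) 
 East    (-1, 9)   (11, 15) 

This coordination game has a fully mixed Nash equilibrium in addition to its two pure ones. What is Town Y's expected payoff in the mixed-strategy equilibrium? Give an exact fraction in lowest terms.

Town X mixes with probability p on North, chosen so Town Y is indifferent: 12p + 9(1−p) = (-3)p + 15(1−p) gives p = 2/7.
Town Y's expected payoff is 12·2/7 + 9·5/7 = 69/7.

69/7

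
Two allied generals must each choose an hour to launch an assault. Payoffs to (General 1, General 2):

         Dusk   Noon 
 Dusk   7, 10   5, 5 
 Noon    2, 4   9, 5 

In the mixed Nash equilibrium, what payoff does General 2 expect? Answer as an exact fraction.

General 1 mixes with probability p on Dusk, chosen so General 2 is indifferent: 10p + 4(1−p) = 5p + 5(1−p) gives p = 1/6.
General 2's expected payoff is 10·1/6 + 4·5/6 = 5.

5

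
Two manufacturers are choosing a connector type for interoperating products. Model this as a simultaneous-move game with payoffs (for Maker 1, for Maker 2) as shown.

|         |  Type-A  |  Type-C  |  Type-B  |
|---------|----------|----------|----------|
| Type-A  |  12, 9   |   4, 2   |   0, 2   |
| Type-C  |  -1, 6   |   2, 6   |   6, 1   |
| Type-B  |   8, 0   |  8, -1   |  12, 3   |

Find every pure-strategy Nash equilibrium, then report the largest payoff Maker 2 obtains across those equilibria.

Both Type-A is a pure NE (Maker 1: 12 ≥ 8; Maker 2: 9 ≥ 2). Maker 2 gets 9.
Both Type-B is a pure NE (Maker 1: 12 ≥ 6; Maker 2: 3 ≥ 0). Maker 2 gets 3.
Every other cell has a profitable deviation for at least one player. Highest of {9, 3} is 9.

9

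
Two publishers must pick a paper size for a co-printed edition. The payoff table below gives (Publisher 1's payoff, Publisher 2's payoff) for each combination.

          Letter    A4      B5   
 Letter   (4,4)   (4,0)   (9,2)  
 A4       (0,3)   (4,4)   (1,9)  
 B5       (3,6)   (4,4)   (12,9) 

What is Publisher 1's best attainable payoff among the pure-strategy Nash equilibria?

12

Both Letter is a pure NE (Publisher 1: 4 ≥ 3; Publisher 2: 4 ≥ 2). Publisher 1 gets 4.
Both B5 is a pure NE (Publisher 1: 12 ≥ 9; Publisher 2: 9 ≥ 6). Publisher 1 gets 12.
Every other cell has a profitable deviation for at least one player. Highest of {4, 12} is 12.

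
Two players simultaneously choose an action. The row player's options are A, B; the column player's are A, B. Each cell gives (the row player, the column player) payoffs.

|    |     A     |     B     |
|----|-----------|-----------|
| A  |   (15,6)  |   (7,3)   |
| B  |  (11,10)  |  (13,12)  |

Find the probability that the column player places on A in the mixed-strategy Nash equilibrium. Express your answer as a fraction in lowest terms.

3/5

The column player's mix q on A must make the row player indifferent between A and B.
The row player's payoff from A: 15q + 7(1−q). From B: 11q + 13(1−q).
Set equal: 4q = 6(1−q) → q = 6/10 = 3/5.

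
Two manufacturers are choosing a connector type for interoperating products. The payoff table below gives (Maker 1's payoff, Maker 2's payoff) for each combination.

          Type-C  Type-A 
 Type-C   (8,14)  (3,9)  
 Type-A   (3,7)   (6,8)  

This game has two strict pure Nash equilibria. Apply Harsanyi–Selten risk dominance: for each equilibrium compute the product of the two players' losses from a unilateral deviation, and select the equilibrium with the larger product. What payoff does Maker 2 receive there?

14

At both Type-C: Maker 1 loses 8 − 3 = 5 by deviating; Maker 2 loses 14 − 9 = 5. Product = 5·5 = 25.
At both Type-A: Maker 1 loses 6 − 3 = 3 by deviating; Maker 2 loses 8 − 7 = 1. Product = 3·1 = 3.
25 > 3, so both Type-C is risk-dominant. Maker 2's payoff there is 14.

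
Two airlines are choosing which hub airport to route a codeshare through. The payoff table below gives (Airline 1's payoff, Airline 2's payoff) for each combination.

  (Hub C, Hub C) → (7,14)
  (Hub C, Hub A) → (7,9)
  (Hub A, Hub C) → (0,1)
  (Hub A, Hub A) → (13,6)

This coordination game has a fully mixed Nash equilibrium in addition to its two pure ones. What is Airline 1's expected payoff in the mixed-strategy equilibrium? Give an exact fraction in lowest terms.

7

Airline 2 mixes with probability q on Hub C, chosen so Airline 1 is indifferent: 7q + 7(1−q) = 0q + 13(1−q) gives q = 6/13.
Airline 1's expected payoff (from either row, since indifferent) is 7·6/13 + 7·7/13 = 7.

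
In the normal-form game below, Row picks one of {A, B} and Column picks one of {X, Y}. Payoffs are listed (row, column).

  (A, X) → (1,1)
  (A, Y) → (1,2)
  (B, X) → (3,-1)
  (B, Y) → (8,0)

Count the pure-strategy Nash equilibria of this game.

(B, Y): Row gets 8 (best alternative 1); Column gets 0 (best alternative -1). Neither deviates — NE.
(A, X) is not a NE: Row would switch to B (3 > 1).
No other cell survives both best-response checks, so there is 1 pure NE.

1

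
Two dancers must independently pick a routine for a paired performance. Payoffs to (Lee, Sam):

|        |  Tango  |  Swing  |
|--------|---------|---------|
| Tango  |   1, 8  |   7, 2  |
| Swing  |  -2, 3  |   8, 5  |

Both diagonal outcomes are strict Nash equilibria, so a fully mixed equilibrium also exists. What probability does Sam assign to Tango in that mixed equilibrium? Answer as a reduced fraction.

Sam's mix q on Tango must make Lee indifferent between Tango and Swing.
Lee's payoff from Tango: 1q + 7(1−q). From Swing: (-2)q + 8(1−q).
Set equal: 3q = 1(1−q) → q = 1/4.

1/4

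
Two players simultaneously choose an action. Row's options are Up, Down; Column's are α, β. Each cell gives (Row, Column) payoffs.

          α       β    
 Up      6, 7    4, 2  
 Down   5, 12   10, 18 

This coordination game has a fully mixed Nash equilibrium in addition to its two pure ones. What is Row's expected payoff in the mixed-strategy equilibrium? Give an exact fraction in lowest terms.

Column mixes with probability q on α, chosen so Row is indifferent: 6q + 4(1−q) = 5q + 10(1−q) gives q = 6/7.
Row's expected payoff (from either row, since indifferent) is 6·6/7 + 4·1/7 = 40/7.

40/7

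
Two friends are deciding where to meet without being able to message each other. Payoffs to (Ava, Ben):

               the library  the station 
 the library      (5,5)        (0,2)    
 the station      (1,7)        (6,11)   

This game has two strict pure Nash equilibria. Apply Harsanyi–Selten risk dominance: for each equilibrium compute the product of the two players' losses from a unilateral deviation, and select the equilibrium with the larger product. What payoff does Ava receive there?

6

At both the library: Ava loses 5 − 1 = 4 by deviating; Ben loses 5 − 2 = 3. Product = 4·3 = 12.
At both the station: Ava loses 6 − 0 = 6 by deviating; Ben loses 11 − 7 = 4. Product = 6·4 = 24.
24 > 12, so both the station is risk-dominant. Ava's payoff there is 6.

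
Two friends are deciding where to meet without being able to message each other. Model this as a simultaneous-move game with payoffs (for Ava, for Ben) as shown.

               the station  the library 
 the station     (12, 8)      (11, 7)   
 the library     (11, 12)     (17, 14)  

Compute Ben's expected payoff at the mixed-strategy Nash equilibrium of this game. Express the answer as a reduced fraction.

28/3

Ava mixes with probability p on the station, chosen so Ben is indifferent: 8p + 12(1−p) = 7p + 14(1−p) gives p = 2/3.
Ben's expected payoff is 8·2/3 + 12·1/3 = 28/3.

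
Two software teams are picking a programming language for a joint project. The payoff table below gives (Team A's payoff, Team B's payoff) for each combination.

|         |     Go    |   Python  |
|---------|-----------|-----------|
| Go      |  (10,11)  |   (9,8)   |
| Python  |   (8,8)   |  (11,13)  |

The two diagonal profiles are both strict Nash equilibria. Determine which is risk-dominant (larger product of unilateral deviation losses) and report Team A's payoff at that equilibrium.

At both Go: Team A loses 10 − 8 = 2 by deviating; Team B loses 11 − 8 = 3. Product = 2·3 = 6.
At both Python: Team A loses 11 − 9 = 2 by deviating; Team B loses 13 − 8 = 5. Product = 2·5 = 10.
10 > 6, so both Python is risk-dominant. Team A's payoff there is 11.

11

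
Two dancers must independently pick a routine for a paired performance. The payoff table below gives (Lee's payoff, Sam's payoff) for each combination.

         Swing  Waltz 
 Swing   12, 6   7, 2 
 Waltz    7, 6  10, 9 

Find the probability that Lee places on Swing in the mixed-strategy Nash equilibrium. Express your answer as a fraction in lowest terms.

Lee's mix p on Swing must make Sam indifferent between Swing and Waltz.
Sam's payoff from Swing: 6p + 6(1−p). From Waltz: 2p + 9(1−p).
Set equal: 4p = 3(1−p) → p = 3/7.

3/7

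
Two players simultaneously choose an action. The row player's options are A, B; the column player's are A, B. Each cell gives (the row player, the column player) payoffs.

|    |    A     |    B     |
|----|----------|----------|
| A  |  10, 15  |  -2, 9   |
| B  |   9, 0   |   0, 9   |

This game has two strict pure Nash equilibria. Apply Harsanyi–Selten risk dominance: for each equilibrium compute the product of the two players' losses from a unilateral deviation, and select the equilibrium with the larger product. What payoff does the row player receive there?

At both A: the row player loses 10 − 9 = 1 by deviating; the column player loses 15 − 9 = 6. Product = 1·6 = 6.
At both B: the row player loses 0 − (-2) = 2 by deviating; the column player loses 9 − 0 = 9. Product = 2·9 = 18.
18 > 6, so both B is risk-dominant. The row player's payoff there is 0.

0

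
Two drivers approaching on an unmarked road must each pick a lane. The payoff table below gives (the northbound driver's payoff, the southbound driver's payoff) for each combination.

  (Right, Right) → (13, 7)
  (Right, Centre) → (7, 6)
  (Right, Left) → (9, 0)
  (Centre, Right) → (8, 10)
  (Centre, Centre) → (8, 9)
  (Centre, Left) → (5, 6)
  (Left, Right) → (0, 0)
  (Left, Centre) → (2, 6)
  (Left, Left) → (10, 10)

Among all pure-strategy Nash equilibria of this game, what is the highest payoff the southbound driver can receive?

Both Right is a pure NE (the northbound driver: 13 ≥ 8; the southbound driver: 7 ≥ 6). The southbound driver gets 7.
Both Left is a pure NE (the northbound driver: 10 ≥ 9; the southbound driver: 10 ≥ 6). The southbound driver gets 10.
Every other cell has a profitable deviation for at least one player. Highest of {7, 10} is 10.

10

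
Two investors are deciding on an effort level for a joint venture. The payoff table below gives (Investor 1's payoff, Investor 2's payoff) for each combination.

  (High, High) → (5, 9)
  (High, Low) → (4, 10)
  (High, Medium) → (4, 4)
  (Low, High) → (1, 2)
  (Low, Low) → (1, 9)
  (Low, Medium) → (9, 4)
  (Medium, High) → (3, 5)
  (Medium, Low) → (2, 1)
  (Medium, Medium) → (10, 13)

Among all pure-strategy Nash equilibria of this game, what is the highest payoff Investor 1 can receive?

10

(High, Low) is a pure NE (Investor 1: 4 ≥ 2; Investor 2: 10 ≥ 9). Investor 1 gets 4.
Both Medium is a pure NE (Investor 1: 10 ≥ 9; Investor 2: 13 ≥ 5). Investor 1 gets 10.
Every other cell has a profitable deviation for at least one player. Highest of {4, 10} is 10.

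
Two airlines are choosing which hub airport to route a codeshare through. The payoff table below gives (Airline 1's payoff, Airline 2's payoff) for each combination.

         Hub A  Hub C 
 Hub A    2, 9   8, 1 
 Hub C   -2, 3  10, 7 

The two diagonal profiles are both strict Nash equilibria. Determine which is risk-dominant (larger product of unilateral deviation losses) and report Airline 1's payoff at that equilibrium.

2

At both Hub A: Airline 1 loses 2 − (-2) = 4 by deviating; Airline 2 loses 9 − 1 = 8. Product = 4·8 = 32.
At both Hub C: Airline 1 loses 10 − 8 = 2 by deviating; Airline 2 loses 7 − 3 = 4. Product = 2·4 = 8.
32 > 8, so both Hub A is risk-dominant. Airline 1's payoff there is 2.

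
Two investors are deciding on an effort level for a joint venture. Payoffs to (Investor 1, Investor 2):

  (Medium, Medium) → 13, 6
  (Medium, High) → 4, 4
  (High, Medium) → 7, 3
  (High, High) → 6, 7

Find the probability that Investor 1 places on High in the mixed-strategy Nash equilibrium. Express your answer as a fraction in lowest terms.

Investor 1's mix p on Medium must make Investor 2 indifferent between Medium and High.
Investor 2's payoff from Medium: 6p + 3(1−p). From High: 4p + 7(1−p).
Set equal: 2p = 4(1−p) → p = 4/6 = 2/3.
Probability on High is 1 − 2/3 = 1/3.

1/3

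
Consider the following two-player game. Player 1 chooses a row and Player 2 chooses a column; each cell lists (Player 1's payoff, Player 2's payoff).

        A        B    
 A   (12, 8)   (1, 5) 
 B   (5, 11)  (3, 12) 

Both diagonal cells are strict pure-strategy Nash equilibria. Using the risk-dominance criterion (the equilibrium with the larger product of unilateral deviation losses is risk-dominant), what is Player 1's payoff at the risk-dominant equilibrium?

At both A: Player 1 loses 12 − 5 = 7 by deviating; Player 2 loses 8 − 5 = 3. Product = 7·3 = 21.
At both B: Player 1 loses 3 − 1 = 2 by deviating; Player 2 loses 12 − 11 = 1. Product = 2·1 = 2.
21 > 2, so both A is risk-dominant. Player 1's payoff there is 12.

12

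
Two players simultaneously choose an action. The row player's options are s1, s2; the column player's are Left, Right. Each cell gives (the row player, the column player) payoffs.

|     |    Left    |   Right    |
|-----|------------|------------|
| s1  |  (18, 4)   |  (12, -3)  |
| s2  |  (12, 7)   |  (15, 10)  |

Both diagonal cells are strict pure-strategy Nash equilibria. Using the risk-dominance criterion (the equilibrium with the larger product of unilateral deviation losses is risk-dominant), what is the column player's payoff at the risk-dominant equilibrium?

At (s1, Left): the row player loses 18 − 12 = 6 by deviating; the column player loses 4 − (-3) = 7. Product = 6·7 = 42.
At (s2, Right): the row player loses 15 − 12 = 3 by deviating; the column player loses 10 − 7 = 3. Product = 3·3 = 9.
42 > 9, so (s1, Left) is risk-dominant. The column player's payoff there is 4.

4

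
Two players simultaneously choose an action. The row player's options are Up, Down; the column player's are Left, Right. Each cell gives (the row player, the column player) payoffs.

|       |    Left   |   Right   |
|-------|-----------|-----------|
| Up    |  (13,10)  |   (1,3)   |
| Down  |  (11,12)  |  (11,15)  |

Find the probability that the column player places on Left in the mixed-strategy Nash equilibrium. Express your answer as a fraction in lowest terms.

The column player's mix q on Left must make the row player indifferent between Up and Down.
The row player's payoff from Up: 13q + 1(1−q). From Down: 11q + 11(1−q).
Set equal: 2q = 10(1−q) → q = 10/12 = 5/6.

5/6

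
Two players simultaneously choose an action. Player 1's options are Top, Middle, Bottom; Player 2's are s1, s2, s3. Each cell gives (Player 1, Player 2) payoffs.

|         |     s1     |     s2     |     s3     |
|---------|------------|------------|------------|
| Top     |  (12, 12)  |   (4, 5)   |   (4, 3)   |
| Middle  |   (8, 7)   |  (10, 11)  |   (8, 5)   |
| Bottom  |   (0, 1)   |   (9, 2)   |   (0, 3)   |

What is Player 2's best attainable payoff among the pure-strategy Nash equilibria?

12

(Top, s1) is a pure NE (Player 1: 12 ≥ 8; Player 2: 12 ≥ 5). Player 2 gets 12.
(Middle, s2) is a pure NE (Player 1: 10 ≥ 9; Player 2: 11 ≥ 7). Player 2 gets 11.
Every other cell has a profitable deviation for at least one player. Highest of {12, 11} is 12.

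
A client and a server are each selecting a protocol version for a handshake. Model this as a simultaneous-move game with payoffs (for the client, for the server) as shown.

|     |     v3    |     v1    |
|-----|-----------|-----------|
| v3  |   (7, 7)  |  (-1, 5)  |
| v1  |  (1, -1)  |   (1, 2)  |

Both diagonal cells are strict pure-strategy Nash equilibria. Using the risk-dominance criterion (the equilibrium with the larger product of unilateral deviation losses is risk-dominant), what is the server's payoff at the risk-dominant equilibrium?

At both v3: the client loses 7 − 1 = 6 by deviating; the server loses 7 − 5 = 2. Product = 6·2 = 12.
At both v1: the client loses 1 − (-1) = 2 by deviating; the server loses 2 − (-1) = 3. Product = 2·3 = 6.
12 > 6, so both v3 is risk-dominant. The server's payoff there is 7.

7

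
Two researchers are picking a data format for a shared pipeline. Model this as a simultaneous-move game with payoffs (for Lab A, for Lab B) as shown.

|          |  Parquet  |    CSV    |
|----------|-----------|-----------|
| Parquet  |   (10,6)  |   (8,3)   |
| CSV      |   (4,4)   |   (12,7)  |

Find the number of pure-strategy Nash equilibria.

Both Parquet: Lab A gets 10 (best alternative 4); Lab B gets 6 (best alternative 3). Neither deviates — NE.
Both CSV: Lab A gets 12 (best alternative 8); Lab B gets 7 (best alternative 4). Neither deviates — NE.
(Parquet, CSV) is not a NE: Lab A would switch to CSV (12 > 8).
No other cell survives both best-response checks, so there are 2 pure NE.

2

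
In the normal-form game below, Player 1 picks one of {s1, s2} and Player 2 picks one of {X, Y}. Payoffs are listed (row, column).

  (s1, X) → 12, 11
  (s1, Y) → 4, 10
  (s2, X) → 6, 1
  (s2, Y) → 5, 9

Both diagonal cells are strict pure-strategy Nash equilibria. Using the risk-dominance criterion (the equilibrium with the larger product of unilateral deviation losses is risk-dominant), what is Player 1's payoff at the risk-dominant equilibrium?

5

At (s1, X): Player 1 loses 12 − 6 = 6 by deviating; Player 2 loses 11 − 10 = 1. Product = 6·1 = 6.
At (s2, Y): Player 1 loses 5 − 4 = 1 by deviating; Player 2 loses 9 − 1 = 8. Product = 1·8 = 8.
8 > 6, so (s2, Y) is risk-dominant. Player 1's payoff there is 5.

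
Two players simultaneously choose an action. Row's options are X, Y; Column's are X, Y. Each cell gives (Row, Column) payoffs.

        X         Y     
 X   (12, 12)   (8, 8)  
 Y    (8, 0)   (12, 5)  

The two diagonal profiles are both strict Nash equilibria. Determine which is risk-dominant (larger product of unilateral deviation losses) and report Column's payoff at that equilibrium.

At both X: Row loses 12 − 8 = 4 by deviating; Column loses 12 − 8 = 4. Product = 4·4 = 16.
At both Y: Row loses 12 − 8 = 4 by deviating; Column loses 5 − 0 = 5. Product = 4·5 = 20.
20 > 16, so both Y is risk-dominant. Column's payoff there is 5.

5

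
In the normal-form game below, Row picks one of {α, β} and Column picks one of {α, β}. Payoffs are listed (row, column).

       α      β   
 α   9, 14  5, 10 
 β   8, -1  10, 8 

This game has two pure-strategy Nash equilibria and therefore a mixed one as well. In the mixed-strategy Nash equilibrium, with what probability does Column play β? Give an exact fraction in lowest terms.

Column's mix q on α must make Row indifferent between α and β.
Row's payoff from α: 9q + 5(1−q). From β: 8q + 10(1−q).
Set equal: 1q = 5(1−q) → q = 5/6.
Probability on β is 1 − 5/6 = 1/6.

1/6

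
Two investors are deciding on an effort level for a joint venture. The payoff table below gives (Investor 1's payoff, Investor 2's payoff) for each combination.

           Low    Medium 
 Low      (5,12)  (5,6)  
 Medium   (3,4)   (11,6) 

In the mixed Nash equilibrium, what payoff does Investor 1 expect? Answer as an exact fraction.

5

Investor 2 mixes with probability q on Low, chosen so Investor 1 is indifferent: 5q + 5(1−q) = 3q + 11(1−q) gives q = 3/4.
Investor 1's expected payoff (from either row, since indifferent) is 5·3/4 + 5·1/4 = 5.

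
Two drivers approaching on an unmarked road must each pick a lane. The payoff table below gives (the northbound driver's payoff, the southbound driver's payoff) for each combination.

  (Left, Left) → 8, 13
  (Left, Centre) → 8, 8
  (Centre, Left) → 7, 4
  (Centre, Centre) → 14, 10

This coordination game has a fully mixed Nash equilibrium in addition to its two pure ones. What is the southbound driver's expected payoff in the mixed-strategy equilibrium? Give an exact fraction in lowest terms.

98/11

The northbound driver mixes with probability p on Left, chosen so the southbound driver is indifferent: 13p + 4(1−p) = 8p + 10(1−p) gives p = 6/11.
The southbound driver's expected payoff is 13·6/11 + 4·5/11 = 98/11.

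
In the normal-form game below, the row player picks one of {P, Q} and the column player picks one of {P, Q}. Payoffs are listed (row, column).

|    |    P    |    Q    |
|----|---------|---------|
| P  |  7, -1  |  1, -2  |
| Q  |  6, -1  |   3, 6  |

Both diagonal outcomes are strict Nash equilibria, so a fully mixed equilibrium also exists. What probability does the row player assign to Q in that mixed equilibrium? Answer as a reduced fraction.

1/8

The row player's mix p on P must make the column player indifferent between P and Q.
The column player's payoff from P: (-1)p + (-1)(1−p). From Q: (-2)p + 6(1−p).
Set equal: 1p = 7(1−p) → p = 7/8.
Probability on Q is 1 − 7/8 = 1/8.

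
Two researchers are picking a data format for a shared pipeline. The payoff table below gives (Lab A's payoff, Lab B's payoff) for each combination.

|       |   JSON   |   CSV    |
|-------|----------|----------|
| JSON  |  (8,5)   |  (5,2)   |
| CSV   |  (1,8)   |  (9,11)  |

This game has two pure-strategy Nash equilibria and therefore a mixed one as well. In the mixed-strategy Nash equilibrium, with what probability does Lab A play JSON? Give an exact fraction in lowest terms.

Lab A's mix p on JSON must make Lab B indifferent between JSON and CSV.
Lab B's payoff from JSON: 5p + 8(1−p). From CSV: 2p + 11(1−p).
Set equal: 3p = 3(1−p) → p = 3/6 = 1/2.

1/2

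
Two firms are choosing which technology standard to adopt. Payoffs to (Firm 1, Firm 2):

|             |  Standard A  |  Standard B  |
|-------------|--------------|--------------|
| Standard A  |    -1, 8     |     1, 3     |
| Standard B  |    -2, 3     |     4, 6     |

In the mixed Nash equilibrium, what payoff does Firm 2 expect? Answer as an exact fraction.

39/8

Firm 1 mixes with probability p on Standard A, chosen so Firm 2 is indifferent: 8p + 3(1−p) = 3p + 6(1−p) gives p = 3/8.
Firm 2's expected payoff is 8·3/8 + 3·5/8 = 39/8.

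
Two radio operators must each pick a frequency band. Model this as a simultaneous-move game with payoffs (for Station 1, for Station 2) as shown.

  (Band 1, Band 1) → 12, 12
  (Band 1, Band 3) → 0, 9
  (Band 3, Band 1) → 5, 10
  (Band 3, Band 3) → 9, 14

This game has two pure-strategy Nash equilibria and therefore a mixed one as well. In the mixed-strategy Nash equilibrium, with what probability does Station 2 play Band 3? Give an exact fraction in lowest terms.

Station 2's mix q on Band 1 must make Station 1 indifferent between Band 1 and Band 3.
Station 1's payoff from Band 1: 12q + 0(1−q). From Band 3: 5q + 9(1−q).
Set equal: 7q = 9(1−q) → q = 9/16.
Probability on Band 3 is 1 − 9/16 = 7/16.

7/16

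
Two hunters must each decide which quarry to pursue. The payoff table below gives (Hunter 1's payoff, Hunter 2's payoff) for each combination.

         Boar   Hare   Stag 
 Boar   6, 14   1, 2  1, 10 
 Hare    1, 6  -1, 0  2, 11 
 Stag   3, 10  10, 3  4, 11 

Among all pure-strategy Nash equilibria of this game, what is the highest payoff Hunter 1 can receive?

6

Both Boar is a pure NE (Hunter 1: 6 ≥ 3; Hunter 2: 14 ≥ 10). Hunter 1 gets 6.
Both Stag is a pure NE (Hunter 1: 4 ≥ 2; Hunter 2: 11 ≥ 10). Hunter 1 gets 4.
Every other cell has a profitable deviation for at least one player. Highest of {6, 4} is 6.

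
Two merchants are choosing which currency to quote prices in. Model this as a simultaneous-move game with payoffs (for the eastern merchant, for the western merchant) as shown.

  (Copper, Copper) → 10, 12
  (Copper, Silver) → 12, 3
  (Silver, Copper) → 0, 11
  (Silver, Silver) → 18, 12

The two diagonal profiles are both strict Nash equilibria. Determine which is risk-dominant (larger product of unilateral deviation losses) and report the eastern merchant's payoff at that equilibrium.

At both Copper: the eastern merchant loses 10 − 0 = 10 by deviating; the western merchant loses 12 − 3 = 9. Product = 10·9 = 90.
At both Silver: the eastern merchant loses 18 − 12 = 6 by deviating; the western merchant loses 12 − 11 = 1. Product = 6·1 = 6.
90 > 6, so both Copper is risk-dominant. The eastern merchant's payoff there is 10.

10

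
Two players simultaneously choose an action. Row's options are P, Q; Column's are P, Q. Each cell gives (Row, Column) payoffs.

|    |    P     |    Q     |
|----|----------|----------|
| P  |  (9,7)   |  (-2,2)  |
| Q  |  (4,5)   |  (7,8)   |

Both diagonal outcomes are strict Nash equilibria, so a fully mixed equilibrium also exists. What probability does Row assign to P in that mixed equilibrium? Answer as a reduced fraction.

3/8

Row's mix p on P must make Column indifferent between P and Q.
Column's payoff from P: 7p + 5(1−p). From Q: 2p + 8(1−p).
Set equal: 5p = 3(1−p) → p = 3/8.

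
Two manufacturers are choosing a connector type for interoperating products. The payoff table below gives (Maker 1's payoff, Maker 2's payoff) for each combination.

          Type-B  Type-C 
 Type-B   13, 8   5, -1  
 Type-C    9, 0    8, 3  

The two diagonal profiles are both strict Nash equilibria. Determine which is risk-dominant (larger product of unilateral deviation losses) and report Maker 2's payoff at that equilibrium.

8

At both Type-B: Maker 1 loses 13 − 9 = 4 by deviating; Maker 2 loses 8 − (-1) = 9. Product = 4·9 = 36.
At both Type-C: Maker 1 loses 8 − 5 = 3 by deviating; Maker 2 loses 3 − 0 = 3. Product = 3·3 = 9.
36 > 9, so both Type-B is risk-dominant. Maker 2's payoff there is 8.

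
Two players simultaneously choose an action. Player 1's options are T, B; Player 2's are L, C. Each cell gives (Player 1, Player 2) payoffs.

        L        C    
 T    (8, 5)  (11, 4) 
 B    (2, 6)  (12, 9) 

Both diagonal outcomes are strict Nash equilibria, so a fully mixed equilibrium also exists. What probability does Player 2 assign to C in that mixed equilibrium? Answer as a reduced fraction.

6/7

Player 2's mix q on L must make Player 1 indifferent between T and B.
Player 1's payoff from T: 8q + 11(1−q). From B: 2q + 12(1−q).
Set equal: 6q = 1(1−q) → q = 1/7.
Probability on C is 1 − 1/7 = 6/7.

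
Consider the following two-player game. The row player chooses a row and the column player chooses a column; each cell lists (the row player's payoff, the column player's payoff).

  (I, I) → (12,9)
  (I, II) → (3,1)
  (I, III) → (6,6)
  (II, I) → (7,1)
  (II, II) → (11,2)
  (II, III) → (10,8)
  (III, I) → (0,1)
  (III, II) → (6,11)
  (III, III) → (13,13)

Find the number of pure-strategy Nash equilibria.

Both I: the row player gets 12 (best alternative 7); the column player gets 9 (best alternative 6). Neither deviates — NE.
Both III: the row player gets 13 (best alternative 10); the column player gets 13 (best alternative 11). Neither deviates — NE.
Both II is not a NE: the column player would switch to III (8 > 2).
No other cell survives both best-response checks, so there are 2 pure NE.

2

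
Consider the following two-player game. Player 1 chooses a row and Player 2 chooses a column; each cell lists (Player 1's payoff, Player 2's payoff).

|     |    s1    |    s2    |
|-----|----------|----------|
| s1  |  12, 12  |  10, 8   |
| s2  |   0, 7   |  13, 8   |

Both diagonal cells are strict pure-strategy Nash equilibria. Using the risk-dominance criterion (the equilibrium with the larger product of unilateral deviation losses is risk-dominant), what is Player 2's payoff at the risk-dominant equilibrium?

At both s1: Player 1 loses 12 − 0 = 12 by deviating; Player 2 loses 12 − 8 = 4. Product = 12·4 = 48.
At both s2: Player 1 loses 13 − 10 = 3 by deviating; Player 2 loses 8 − 7 = 1. Product = 3·1 = 3.
48 > 3, so both s1 is risk-dominant. Player 2's payoff there is 12.

12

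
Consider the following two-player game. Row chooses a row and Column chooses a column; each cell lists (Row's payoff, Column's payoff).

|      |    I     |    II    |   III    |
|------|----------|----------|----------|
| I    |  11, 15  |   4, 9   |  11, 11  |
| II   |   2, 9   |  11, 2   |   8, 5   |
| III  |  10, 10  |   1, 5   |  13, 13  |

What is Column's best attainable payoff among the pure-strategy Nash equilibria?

15

Both I is a pure NE (Row: 11 ≥ 10; Column: 15 ≥ 11). Column gets 15.
Both III is a pure NE (Row: 13 ≥ 11; Column: 13 ≥ 10). Column gets 13.
Every other cell has a profitable deviation for at least one player. Highest of {15, 13} is 15.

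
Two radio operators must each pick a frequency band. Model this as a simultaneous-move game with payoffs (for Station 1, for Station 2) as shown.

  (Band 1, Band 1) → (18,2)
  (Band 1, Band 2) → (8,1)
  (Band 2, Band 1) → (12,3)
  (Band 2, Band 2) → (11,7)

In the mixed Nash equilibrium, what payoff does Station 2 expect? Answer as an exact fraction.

11/5

Station 1 mixes with probability p on Band 1, chosen so Station 2 is indifferent: 2p + 3(1−p) = 1p + 7(1−p) gives p = 4/5.
Station 2's expected payoff is 2·4/5 + 3·1/5 = 11/5.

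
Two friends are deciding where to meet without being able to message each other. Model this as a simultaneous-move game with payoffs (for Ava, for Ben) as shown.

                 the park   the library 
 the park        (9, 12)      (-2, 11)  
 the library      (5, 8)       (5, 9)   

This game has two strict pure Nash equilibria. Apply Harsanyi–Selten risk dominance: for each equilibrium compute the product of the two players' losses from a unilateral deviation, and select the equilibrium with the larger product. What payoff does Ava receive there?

5

At both the park: Ava loses 9 − 5 = 4 by deviating; Ben loses 12 − 11 = 1. Product = 4·1 = 4.
At both the library: Ava loses 5 − (-2) = 7 by deviating; Ben loses 9 − 8 = 1. Product = 7·1 = 7.
7 > 4, so both the library is risk-dominant. Ava's payoff there is 5.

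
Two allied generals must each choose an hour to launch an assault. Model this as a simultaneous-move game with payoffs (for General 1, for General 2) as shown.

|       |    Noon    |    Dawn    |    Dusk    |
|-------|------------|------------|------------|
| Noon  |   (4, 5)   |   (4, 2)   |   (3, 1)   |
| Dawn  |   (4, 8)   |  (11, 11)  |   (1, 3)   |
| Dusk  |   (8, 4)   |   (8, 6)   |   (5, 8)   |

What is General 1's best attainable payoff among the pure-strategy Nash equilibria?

11

Both Dawn is a pure NE (General 1: 11 ≥ 8; General 2: 11 ≥ 8). General 1 gets 11.
Both Dusk is a pure NE (General 1: 5 ≥ 3; General 2: 8 ≥ 6). General 1 gets 5.
Every other cell has a profitable deviation for at least one player. Highest of {11, 5} is 11.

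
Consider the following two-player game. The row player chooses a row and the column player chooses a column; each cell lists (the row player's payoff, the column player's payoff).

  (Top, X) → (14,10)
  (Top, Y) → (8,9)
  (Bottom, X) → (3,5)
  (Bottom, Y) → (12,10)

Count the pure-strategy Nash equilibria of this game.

(Top, X): the row player gets 14 (best alternative 3); the column player gets 10 (best alternative 9). Neither deviates — NE.
(Bottom, Y): the row player gets 12 (best alternative 8); the column player gets 10 (best alternative 5). Neither deviates — NE.
(Top, Y) is not a NE: the row player would switch to Bottom (12 > 8).
No other cell survives both best-response checks, so there are 2 pure NE.

2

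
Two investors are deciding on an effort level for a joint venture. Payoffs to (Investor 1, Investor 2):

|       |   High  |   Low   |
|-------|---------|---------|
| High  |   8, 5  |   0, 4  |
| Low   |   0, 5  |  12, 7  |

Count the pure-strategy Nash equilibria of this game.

2

Both High: Investor 1 gets 8 (best alternative 0); Investor 2 gets 5 (best alternative 4). Neither deviates — NE.
Both Low: Investor 1 gets 12 (best alternative 0); Investor 2 gets 7 (best alternative 5). Neither deviates — NE.
(High, Low) is not a NE: Investor 1 would switch to Low (12 > 0).
No other cell survives both best-response checks, so there are 2 pure NE.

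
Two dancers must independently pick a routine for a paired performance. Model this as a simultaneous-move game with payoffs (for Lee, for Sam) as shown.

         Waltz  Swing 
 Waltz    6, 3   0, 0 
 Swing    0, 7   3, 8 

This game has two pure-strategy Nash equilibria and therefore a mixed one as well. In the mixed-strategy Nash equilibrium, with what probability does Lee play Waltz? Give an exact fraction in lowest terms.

Lee's mix p on Waltz must make Sam indifferent between Waltz and Swing.
Sam's payoff from Waltz: 3p + 7(1−p). From Swing: 0p + 8(1−p).
Set equal: 3p = 1(1−p) → p = 1/4.

1/4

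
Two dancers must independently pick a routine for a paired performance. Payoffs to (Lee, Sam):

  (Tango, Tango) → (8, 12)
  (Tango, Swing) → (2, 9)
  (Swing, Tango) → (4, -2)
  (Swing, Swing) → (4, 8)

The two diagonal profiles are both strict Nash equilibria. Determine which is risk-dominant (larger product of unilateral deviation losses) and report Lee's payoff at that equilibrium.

At both Tango: Lee loses 8 − 4 = 4 by deviating; Sam loses 12 − 9 = 3. Product = 4·3 = 12.
At both Swing: Lee loses 4 − 2 = 2 by deviating; Sam loses 8 − (-2) = 10. Product = 2·10 = 20.
20 > 12, so both Swing is risk-dominant. Lee's payoff there is 4.

4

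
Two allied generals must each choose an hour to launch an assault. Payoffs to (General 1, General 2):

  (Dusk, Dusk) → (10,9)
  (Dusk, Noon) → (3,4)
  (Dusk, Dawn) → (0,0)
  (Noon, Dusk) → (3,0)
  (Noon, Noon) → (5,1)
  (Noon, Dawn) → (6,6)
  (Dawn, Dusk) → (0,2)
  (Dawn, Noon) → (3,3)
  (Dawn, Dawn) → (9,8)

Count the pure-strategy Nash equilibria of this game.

Both Dusk: General 1 gets 10 (best alternative 3); General 2 gets 9 (best alternative 4). Neither deviates — NE.
Both Dawn: General 1 gets 9 (best alternative 6); General 2 gets 8 (best alternative 3). Neither deviates — NE.
Both Noon is not a NE: General 2 would switch to Dawn (6 > 1).
No other cell survives both best-response checks, so there are 2 pure NE.

2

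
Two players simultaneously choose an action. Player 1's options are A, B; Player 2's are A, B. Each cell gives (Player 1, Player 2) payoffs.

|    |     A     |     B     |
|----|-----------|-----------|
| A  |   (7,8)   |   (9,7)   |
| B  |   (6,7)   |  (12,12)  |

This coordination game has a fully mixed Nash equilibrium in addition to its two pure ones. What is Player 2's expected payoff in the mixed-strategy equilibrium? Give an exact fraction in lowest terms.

47/6

Player 1 mixes with probability p on A, chosen so Player 2 is indifferent: 8p + 7(1−p) = 7p + 12(1−p) gives p = 5/6.
Player 2's expected payoff is 8·5/6 + 7·1/6 = 47/6.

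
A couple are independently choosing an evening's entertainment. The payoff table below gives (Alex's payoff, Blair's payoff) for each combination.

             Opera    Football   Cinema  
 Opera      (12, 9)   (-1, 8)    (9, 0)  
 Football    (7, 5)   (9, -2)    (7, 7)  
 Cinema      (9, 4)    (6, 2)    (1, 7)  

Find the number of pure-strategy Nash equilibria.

Both Opera: Alex gets 12 (best alternative 9); Blair gets 9 (best alternative 8). Neither deviates — NE.
Both Cinema is not a NE: Alex would switch to Opera (9 > 1).
No other cell survives both best-response checks, so there is 1 pure NE.

1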